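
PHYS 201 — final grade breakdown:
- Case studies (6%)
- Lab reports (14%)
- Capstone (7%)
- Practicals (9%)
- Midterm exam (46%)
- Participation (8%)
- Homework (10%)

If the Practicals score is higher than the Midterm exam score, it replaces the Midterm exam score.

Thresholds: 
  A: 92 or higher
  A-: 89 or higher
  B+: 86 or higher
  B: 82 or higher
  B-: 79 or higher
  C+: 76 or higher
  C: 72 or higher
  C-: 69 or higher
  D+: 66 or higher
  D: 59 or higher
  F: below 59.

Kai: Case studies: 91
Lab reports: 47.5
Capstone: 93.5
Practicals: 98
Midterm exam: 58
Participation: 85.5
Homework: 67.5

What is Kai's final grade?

Practicals (98) > Midterm exam (58), so Midterm exam counts as 98.
Weighted total:
  Case studies 91 × 0.06 = 5.46
  Lab reports 47.5 × 0.14 = 6.65
  Capstone 93.5 × 0.07 = 6.545
  Practicals 98 × 0.09 = 8.82
  Midterm exam 98 × 0.46 = 45.08
  Participation 85.5 × 0.08 = 6.84
  Homework 67.5 × 0.1 = 6.75
Sum = 86.145
86.145 is ≥ 86 and < 89 → B+

B+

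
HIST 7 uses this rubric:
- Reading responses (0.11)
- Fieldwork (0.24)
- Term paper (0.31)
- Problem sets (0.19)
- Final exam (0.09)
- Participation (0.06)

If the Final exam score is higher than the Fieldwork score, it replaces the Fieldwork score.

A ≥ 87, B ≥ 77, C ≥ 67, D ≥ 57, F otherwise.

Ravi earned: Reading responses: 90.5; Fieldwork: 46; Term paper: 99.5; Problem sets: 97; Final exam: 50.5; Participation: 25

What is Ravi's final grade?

Final exam (50.5) > Fieldwork (46), so Fieldwork counts as 50.5.
Weighted total:
  Reading responses 90.5 × 0.11 = 9.955
  Fieldwork 50.5 × 0.24 = 12.12
  Term paper 99.5 × 0.31 = 30.845
  Problem sets 97 × 0.19 = 18.43
  Final exam 50.5 × 0.09 = 4.545
  Participation 25 × 0.06 = 1.5
Sum = 77.395
77.395 is ≥ 77 and < 87 → B

B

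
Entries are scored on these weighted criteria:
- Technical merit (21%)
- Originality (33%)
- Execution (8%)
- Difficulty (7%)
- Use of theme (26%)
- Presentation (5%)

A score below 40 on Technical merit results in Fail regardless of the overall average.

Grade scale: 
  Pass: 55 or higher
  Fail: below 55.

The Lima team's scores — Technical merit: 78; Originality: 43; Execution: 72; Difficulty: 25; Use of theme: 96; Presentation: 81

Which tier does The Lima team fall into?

Technical merit score 78 ≥ 40: minimum met.
Weighted total:
  Technical merit 78 × 0.21 = 16.38
  Originality 43 × 0.33 = 14.19
  Execution 72 × 0.08 = 5.76
  Difficulty 25 × 0.07 = 1.75
  Use of theme 96 × 0.26 = 24.96
  Presentation 81 × 0.05 = 4.05
Sum = 67.09
67.09 ≥ 55 → Pass

Pass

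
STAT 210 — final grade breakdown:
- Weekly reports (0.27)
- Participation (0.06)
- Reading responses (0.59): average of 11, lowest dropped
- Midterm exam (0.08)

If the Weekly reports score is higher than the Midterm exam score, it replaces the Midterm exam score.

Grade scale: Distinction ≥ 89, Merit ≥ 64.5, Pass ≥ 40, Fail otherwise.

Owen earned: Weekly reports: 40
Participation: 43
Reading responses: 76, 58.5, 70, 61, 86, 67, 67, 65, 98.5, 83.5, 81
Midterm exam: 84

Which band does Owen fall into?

Reading responses: drop 58.5 → average of remaining 10 = 755/10 = 75.5
Weekly reports (40) ≤ Midterm exam (84), so Midterm exam stays at 84.
Weighted total:
  Weekly reports 40 × 0.27 = 10.8
  Participation 43 × 0.06 = 2.58
  Reading responses 75.5 × 0.59 = 44.545
  Midterm exam 84 × 0.08 = 6.72
Sum = 64.645
64.645 is ≥ 64.5 and < 89 → Merit

Merit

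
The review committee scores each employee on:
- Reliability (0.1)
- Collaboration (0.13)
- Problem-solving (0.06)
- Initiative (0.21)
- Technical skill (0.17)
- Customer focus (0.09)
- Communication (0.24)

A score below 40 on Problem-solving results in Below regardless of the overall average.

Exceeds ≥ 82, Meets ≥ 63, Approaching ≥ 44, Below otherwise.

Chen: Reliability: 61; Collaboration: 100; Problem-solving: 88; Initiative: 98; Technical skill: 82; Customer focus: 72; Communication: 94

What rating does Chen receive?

Exceeds

Problem-solving score 88 ≥ 40: minimum met.
Weighted total:
  Reliability 61 × 0.1 = 6.1
  Collaboration 100 × 0.13 = 13
  Problem-solving 88 × 0.06 = 5.28
  Initiative 98 × 0.21 = 20.58
  Technical skill 82 × 0.17 = 13.94
  Customer focus 72 × 0.09 = 6.48
  Communication 94 × 0.24 = 22.56
Sum = 87.94
87.94 ≥ 82 → Exceeds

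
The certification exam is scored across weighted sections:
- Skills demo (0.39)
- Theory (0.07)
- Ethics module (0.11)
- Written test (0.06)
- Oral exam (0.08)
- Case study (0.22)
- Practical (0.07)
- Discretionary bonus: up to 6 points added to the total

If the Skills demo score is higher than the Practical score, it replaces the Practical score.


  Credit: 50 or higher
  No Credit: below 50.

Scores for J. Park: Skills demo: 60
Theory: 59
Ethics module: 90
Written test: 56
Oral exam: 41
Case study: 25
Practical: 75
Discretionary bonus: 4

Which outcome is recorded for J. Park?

Credit

Skills demo (60) ≤ Practical (75), so Practical stays at 75.
Weighted total:
  Skills demo 60 × 0.39 = 23.4
  Theory 59 × 0.07 = 4.13
  Ethics module 90 × 0.11 = 9.9
  Written test 56 × 0.06 = 3.36
  Oral exam 41 × 0.08 = 3.28
  Case study 25 × 0.22 = 5.5
  Practical 75 × 0.07 = 5.25
Sum = 54.82
Discretionary bonus: 54.82 + 4 = 58.82
58.82 ≥ 50 → Credit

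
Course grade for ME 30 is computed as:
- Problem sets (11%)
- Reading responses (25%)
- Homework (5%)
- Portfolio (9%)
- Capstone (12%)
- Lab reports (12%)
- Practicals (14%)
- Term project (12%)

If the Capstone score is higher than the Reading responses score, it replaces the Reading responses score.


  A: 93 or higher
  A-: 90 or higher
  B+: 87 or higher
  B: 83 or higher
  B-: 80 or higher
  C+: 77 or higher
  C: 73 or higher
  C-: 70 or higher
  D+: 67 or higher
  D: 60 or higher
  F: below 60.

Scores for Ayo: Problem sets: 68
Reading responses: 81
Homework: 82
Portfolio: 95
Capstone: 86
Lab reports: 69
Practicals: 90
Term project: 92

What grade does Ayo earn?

Capstone (86) > Reading responses (81), so Reading responses counts as 86.
Weighted total:
  Problem sets 68 × 0.11 = 7.48
  Reading responses 86 × 0.25 = 21.5
  Homework 82 × 0.05 = 4.1
  Portfolio 95 × 0.09 = 8.55
  Capstone 86 × 0.12 = 10.32
  Lab reports 69 × 0.12 = 8.28
  Practicals 90 × 0.14 = 12.6
  Term project 92 × 0.12 = 11.04
Sum = 83.87
83.87 is ≥ 83 and < 87 → B

B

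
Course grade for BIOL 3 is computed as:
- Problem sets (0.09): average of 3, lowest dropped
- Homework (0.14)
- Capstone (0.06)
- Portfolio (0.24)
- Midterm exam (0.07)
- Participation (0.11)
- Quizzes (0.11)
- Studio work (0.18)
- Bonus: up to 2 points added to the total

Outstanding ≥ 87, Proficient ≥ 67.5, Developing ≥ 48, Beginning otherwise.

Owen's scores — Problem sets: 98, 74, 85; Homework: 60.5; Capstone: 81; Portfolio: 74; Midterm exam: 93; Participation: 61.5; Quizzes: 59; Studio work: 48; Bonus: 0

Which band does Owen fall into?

Problem sets: drop 74 → average of remaining 2 = 183/2 = 91.5
Weighted total:
  Problem sets 91.5 × 0.09 = 8.235
  Homework 60.5 × 0.14 = 8.47
  Capstone 81 × 0.06 = 4.86
  Portfolio 74 × 0.24 = 17.76
  Midterm exam 93 × 0.07 = 6.51
  Participation 61.5 × 0.11 = 6.765
  Quizzes 59 × 0.11 = 6.49
  Studio work 48 × 0.18 = 8.64
Sum = 67.73
Bonus: 67.73 + 0 = 67.73
67.73 is ≥ 67.5 and < 87 → Proficient

Proficient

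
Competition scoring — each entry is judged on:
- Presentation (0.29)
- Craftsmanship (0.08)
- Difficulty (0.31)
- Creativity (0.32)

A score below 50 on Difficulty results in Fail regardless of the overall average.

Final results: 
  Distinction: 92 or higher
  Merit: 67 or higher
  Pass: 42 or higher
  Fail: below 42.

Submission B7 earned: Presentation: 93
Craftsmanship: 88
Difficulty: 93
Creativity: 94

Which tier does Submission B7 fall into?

Distinction

Difficulty score 93 ≥ 50: minimum met.
Weighted total:
  Presentation 93 × 0.29 = 26.97
  Craftsmanship 88 × 0.08 = 7.04
  Difficulty 93 × 0.31 = 28.83
  Creativity 94 × 0.32 = 30.08
Sum = 92.92
92.92 ≥ 92 → Distinction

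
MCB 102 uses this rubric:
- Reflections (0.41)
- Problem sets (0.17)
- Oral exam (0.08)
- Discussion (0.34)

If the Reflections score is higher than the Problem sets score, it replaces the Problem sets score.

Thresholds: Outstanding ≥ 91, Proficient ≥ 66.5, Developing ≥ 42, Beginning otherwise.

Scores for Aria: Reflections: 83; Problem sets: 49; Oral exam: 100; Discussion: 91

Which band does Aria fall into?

Reflections (83) > Problem sets (49), so Problem sets counts as 83.
Weighted total:
  Reflections 83 × 0.41 = 34.03
  Problem sets 83 × 0.17 = 14.11
  Oral exam 100 × 0.08 = 8
  Discussion 91 × 0.34 = 30.94
Sum = 87.08
87.08 is ≥ 66.5 and < 91 → Proficient

Proficient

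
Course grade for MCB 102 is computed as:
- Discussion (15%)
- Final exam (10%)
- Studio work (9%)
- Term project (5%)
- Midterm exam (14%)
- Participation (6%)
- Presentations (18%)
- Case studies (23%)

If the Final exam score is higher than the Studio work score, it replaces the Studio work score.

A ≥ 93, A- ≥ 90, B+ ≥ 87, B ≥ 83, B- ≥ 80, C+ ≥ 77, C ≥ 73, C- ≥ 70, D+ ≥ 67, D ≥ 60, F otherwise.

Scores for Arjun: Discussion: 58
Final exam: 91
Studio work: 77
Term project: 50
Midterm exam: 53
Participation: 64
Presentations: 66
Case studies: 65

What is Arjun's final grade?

Final exam (91) > Studio work (77), so Studio work counts as 91.
Weighted total:
  Discussion 58 × 0.15 = 8.7
  Final exam 91 × 0.1 = 9.1
  Studio work 91 × 0.09 = 8.19
  Term project 50 × 0.05 = 2.5
  Midterm exam 53 × 0.14 = 7.42
  Participation 64 × 0.06 = 3.84
  Presentations 66 × 0.18 = 11.88
  Case studies 65 × 0.23 = 14.95
Sum = 66.58
66.58 is ≥ 60 and < 67 → D

D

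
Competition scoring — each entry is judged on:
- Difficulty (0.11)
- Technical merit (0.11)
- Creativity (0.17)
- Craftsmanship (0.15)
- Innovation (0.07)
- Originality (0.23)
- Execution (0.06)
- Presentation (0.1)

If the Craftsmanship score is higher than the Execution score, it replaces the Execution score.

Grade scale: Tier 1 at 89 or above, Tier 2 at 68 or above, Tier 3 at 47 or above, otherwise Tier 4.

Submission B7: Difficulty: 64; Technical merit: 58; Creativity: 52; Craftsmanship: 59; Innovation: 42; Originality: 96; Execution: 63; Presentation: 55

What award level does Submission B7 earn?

Tier 3

Craftsmanship (59) ≤ Execution (63), so Execution stays at 63.
Weighted total:
  Difficulty 64 × 0.11 = 7.04
  Technical merit 58 × 0.11 = 6.38
  Creativity 52 × 0.17 = 8.84
  Craftsmanship 59 × 0.15 = 8.85
  Innovation 42 × 0.07 = 2.94
  Originality 96 × 0.23 = 22.08
  Execution 63 × 0.06 = 3.78
  Presentation 55 × 0.1 = 5.5
Sum = 65.41
65.41 is ≥ 47 and < 68 → Tier 3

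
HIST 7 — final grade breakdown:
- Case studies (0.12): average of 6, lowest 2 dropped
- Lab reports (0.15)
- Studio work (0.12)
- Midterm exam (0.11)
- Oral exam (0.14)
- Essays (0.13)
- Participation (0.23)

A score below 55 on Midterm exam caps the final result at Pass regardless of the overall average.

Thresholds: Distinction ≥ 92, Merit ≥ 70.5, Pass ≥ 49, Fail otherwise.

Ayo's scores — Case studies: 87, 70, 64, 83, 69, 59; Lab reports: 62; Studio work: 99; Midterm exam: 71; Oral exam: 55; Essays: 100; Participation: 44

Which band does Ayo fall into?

Case studies: drop 59, 64 → average of remaining 4 = 309/4 = 77.25
Midterm exam score 71 ≥ 55: minimum met.
Weighted total:
  Case studies 77.25 × 0.12 = 9.27
  Lab reports 62 × 0.15 = 9.3
  Studio work 99 × 0.12 = 11.88
  Midterm exam 71 × 0.11 = 7.81
  Oral exam 55 × 0.14 = 7.7
  Essays 100 × 0.13 = 13
  Participation 44 × 0.23 = 10.12
Sum = 69.08
69.08 is ≥ 49 and < 70.5 → Pass

Pass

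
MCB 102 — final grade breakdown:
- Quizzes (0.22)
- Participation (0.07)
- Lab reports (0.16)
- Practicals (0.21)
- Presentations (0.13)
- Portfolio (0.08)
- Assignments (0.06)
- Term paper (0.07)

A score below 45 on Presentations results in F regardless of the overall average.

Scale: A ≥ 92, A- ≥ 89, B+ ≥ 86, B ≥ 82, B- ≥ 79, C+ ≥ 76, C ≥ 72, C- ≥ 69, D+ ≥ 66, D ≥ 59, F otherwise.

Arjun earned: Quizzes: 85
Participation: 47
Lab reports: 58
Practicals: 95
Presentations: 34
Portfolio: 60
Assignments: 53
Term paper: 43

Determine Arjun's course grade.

F

Presentations score 34 < 45: minimum not met.
Weighted total:
  Quizzes 85 × 0.22 = 18.7
  Participation 47 × 0.07 = 3.29
  Lab reports 58 × 0.16 = 9.28
  Practicals 95 × 0.21 = 19.95
  Presentations 34 × 0.13 = 4.42
  Portfolio 60 × 0.08 = 4.8
  Assignments 53 × 0.06 = 3.18
  Term paper 43 × 0.07 = 3.01
Sum = 66.63
Because the Presentations minimum was not met, the result is F.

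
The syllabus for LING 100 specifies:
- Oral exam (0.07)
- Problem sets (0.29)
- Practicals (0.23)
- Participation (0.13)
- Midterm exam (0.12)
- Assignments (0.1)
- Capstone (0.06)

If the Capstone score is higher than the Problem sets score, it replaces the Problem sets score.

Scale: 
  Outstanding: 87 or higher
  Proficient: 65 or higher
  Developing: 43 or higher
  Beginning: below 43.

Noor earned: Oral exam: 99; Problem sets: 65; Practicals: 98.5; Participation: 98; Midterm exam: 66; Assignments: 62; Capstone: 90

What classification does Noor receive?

Outstanding

Capstone (90) > Problem sets (65), so Problem sets counts as 90.
Weighted total:
  Oral exam 99 × 0.07 = 6.93
  Problem sets 90 × 0.29 = 26.1
  Practicals 98.5 × 0.23 = 22.655
  Participation 98 × 0.13 = 12.74
  Midterm exam 66 × 0.12 = 7.92
  Assignments 62 × 0.1 = 6.2
  Capstone 90 × 0.06 = 5.4
Sum = 87.945
87.945 ≥ 87 → Outstanding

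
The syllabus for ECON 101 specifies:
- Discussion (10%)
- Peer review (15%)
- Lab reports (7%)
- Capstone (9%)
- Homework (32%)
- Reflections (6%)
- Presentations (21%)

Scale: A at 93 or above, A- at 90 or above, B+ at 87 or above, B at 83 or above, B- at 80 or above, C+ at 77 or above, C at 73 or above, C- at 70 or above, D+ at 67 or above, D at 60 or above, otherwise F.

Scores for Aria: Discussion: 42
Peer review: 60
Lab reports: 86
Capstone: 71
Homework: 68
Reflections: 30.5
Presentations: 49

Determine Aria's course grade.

Weighted total:
  Discussion 42 × 0.1 = 4.2
  Peer review 60 × 0.15 = 9
  Lab reports 86 × 0.07 = 6.02
  Capstone 71 × 0.09 = 6.39
  Homework 68 × 0.32 = 21.76
  Reflections 30.5 × 0.06 = 1.83
  Presentations 49 × 0.21 = 10.29
Sum = 59.49
59.49 < 60 → F

F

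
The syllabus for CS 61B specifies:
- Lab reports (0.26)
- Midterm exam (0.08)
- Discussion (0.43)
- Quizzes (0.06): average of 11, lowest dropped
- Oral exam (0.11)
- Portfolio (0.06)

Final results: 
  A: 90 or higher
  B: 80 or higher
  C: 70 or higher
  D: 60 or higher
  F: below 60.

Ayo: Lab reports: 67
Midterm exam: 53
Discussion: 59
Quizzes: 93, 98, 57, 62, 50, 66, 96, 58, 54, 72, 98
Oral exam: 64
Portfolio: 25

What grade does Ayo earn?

Quizzes: drop 50 → average of remaining 10 = 754/10 = 75.4
Weighted total:
  Lab reports 67 × 0.26 = 17.42
  Midterm exam 53 × 0.08 = 4.24
  Discussion 59 × 0.43 = 25.37
  Quizzes 75.4 × 0.06 = 4.524
  Oral exam 64 × 0.11 = 7.04
  Portfolio 25 × 0.06 = 1.5
Sum = 60.094
60.094 is ≥ 60 and < 70 → D

D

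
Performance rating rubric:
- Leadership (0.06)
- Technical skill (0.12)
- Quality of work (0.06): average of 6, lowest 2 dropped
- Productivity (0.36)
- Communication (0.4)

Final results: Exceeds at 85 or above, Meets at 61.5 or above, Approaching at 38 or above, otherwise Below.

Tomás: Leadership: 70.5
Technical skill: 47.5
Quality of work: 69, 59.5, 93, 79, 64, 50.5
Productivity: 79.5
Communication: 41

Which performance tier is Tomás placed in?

Approaching

Quality of work: drop 50.5, 59.5 → average of remaining 4 = 305/4 = 76.25
Weighted total:
  Leadership 70.5 × 0.06 = 4.23
  Technical skill 47.5 × 0.12 = 5.7
  Quality of work 76.25 × 0.06 = 4.575
  Productivity 79.5 × 0.36 = 28.62
  Communication 41 × 0.4 = 16.4
Sum = 59.525
59.525 is ≥ 38 and < 61.5 → Approaching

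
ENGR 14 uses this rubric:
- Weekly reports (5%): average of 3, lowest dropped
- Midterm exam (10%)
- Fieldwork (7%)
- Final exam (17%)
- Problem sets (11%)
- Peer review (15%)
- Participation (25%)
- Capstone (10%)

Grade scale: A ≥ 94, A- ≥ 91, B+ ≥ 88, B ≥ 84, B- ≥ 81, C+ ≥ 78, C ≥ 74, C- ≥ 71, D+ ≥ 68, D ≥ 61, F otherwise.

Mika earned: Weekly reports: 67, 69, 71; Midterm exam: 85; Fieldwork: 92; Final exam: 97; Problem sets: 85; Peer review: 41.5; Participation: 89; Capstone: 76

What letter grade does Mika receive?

Weekly reports: drop 67 → average of remaining 2 = 140/2 = 70
Weighted total:
  Weekly reports 70 × 0.05 = 3.5
  Midterm exam 85 × 0.1 = 8.5
  Fieldwork 92 × 0.07 = 6.44
  Final exam 97 × 0.17 = 16.49
  Problem sets 85 × 0.11 = 9.35
  Peer review 41.5 × 0.15 = 6.225
  Participation 89 × 0.25 = 22.25
  Capstone 76 × 0.1 = 7.6
Sum = 80.355
80.355 is ≥ 78 and < 81 → C+

C+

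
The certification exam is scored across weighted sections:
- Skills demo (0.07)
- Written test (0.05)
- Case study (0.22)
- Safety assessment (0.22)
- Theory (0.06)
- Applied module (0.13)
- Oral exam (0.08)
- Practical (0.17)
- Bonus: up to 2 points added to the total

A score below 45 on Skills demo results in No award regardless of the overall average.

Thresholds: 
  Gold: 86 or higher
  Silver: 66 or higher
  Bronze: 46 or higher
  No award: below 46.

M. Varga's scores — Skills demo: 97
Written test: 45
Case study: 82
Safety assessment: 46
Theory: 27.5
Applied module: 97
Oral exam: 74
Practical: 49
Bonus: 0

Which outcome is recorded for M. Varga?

Bronze

Skills demo score 97 ≥ 45: minimum met.
Weighted total:
  Skills demo 97 × 0.07 = 6.79
  Written test 45 × 0.05 = 2.25
  Case study 82 × 0.22 = 18.04
  Safety assessment 46 × 0.22 = 10.12
  Theory 27.5 × 0.06 = 1.65
  Applied module 97 × 0.13 = 12.61
  Oral exam 74 × 0.08 = 5.92
  Practical 49 × 0.17 = 8.33
Sum = 65.71
Bonus: 65.71 + 0 = 65.71
65.71 is ≥ 46 and < 66 → Bronze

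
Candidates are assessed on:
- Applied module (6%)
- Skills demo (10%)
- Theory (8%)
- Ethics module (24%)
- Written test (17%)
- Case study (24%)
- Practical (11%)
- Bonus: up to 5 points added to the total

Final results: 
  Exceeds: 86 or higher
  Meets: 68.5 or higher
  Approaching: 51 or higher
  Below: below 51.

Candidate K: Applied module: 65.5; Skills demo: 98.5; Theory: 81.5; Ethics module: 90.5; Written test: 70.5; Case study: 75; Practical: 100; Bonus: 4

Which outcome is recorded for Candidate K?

Weighted total:
  Applied module 65.5 × 0.06 = 3.93
  Skills demo 98.5 × 0.1 = 9.85
  Theory 81.5 × 0.08 = 6.52
  Ethics module 90.5 × 0.24 = 21.72
  Written test 70.5 × 0.17 = 11.985
  Case study 75 × 0.24 = 18
  Practical 100 × 0.11 = 11
Sum = 83.005
Bonus: 83.005 + 4 = 87.005
87.005 ≥ 86 → Exceeds

Exceeds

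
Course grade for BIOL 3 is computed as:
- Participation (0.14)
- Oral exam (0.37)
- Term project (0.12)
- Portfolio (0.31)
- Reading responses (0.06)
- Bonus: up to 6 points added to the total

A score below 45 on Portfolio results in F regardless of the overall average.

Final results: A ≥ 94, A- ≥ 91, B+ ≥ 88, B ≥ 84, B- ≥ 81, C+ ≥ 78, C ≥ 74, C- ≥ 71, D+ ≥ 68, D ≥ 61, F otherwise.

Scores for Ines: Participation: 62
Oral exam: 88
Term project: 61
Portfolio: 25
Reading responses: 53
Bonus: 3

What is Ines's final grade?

Portfolio score 25 < 45: minimum not met.
Weighted total:
  Participation 62 × 0.14 = 8.68
  Oral exam 88 × 0.37 = 32.56
  Term project 61 × 0.12 = 7.32
  Portfolio 25 × 0.31 = 7.75
  Reading responses 53 × 0.06 = 3.18
Sum = 59.49
Bonus: 59.49 + 3 = 62.49
Because the Portfolio minimum was not met, the result is F.

F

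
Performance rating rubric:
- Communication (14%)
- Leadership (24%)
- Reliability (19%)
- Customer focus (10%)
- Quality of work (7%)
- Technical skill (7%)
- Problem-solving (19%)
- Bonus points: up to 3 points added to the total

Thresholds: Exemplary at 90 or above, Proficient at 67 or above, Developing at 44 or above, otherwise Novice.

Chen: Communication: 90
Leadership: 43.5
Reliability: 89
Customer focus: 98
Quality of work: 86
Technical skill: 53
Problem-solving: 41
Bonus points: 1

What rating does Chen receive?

Weighted total:
  Communication 90 × 0.14 = 12.6
  Leadership 43.5 × 0.24 = 10.44
  Reliability 89 × 0.19 = 16.91
  Customer focus 98 × 0.1 = 9.8
  Quality of work 86 × 0.07 = 6.02
  Technical skill 53 × 0.07 = 3.71
  Problem-solving 41 × 0.19 = 7.79
Sum = 67.27
Bonus points: 67.27 + 1 = 68.27
68.27 is ≥ 67 and < 90 → Proficient

Proficient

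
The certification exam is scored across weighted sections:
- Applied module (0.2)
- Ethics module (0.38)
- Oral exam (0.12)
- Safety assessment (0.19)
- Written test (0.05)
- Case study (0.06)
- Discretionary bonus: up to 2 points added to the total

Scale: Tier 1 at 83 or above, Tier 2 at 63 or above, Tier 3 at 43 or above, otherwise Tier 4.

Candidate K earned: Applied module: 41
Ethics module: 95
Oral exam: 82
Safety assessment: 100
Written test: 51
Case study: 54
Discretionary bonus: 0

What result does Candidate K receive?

Tier 2

Weighted total:
  Applied module 41 × 0.2 = 8.2
  Ethics module 95 × 0.38 = 36.1
  Oral exam 82 × 0.12 = 9.84
  Safety assessment 100 × 0.19 = 19
  Written test 51 × 0.05 = 2.55
  Case study 54 × 0.06 = 3.24
Sum = 78.93
Discretionary bonus: 78.93 + 0 = 78.93
78.93 is ≥ 63 and < 83 → Tier 2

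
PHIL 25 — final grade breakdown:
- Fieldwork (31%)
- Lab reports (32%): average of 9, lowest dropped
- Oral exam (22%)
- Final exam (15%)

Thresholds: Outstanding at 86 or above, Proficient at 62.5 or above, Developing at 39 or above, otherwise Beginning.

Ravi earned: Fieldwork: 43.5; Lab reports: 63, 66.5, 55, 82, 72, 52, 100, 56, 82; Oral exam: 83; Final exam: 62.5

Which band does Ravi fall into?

Lab reports: drop 52 → average of remaining 8 = 576.5/8 = 72.0625
Weighted total:
  Fieldwork 43.5 × 0.31 = 13.485
  Lab reports 72.0625 × 0.32 = 23.06
  Oral exam 83 × 0.22 = 18.26
  Final exam 62.5 × 0.15 = 9.375
Sum = 64.18
64.18 is ≥ 62.5 and < 86 → Proficient

Proficient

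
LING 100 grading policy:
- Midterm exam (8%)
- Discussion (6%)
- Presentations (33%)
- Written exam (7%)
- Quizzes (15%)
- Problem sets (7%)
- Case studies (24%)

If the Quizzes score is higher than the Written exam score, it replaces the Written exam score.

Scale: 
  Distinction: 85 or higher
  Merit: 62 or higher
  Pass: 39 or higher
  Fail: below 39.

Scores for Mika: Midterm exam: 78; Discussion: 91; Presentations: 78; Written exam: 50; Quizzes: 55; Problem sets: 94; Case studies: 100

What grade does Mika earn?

Merit

Quizzes (55) > Written exam (50), so Written exam counts as 55.
Weighted total:
  Midterm exam 78 × 0.08 = 6.24
  Discussion 91 × 0.06 = 5.46
  Presentations 78 × 0.33 = 25.74
  Written exam 55 × 0.07 = 3.85
  Quizzes 55 × 0.15 = 8.25
  Problem sets 94 × 0.07 = 6.58
  Case studies 100 × 0.24 = 24
Sum = 80.12
80.12 is ≥ 62 and < 85 → Merit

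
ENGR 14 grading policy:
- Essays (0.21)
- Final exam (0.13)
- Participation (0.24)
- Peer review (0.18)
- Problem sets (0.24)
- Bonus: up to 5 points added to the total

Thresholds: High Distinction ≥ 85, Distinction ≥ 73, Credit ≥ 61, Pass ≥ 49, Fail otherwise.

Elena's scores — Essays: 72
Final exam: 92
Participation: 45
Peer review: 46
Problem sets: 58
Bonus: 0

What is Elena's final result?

Weighted total:
  Essays 72 × 0.21 = 15.12
  Final exam 92 × 0.13 = 11.96
  Participation 45 × 0.24 = 10.8
  Peer review 46 × 0.18 = 8.28
  Problem sets 58 × 0.24 = 13.92
Sum = 60.08
Bonus: 60.08 + 0 = 60.08
60.08 is ≥ 49 and < 61 → Pass

Pass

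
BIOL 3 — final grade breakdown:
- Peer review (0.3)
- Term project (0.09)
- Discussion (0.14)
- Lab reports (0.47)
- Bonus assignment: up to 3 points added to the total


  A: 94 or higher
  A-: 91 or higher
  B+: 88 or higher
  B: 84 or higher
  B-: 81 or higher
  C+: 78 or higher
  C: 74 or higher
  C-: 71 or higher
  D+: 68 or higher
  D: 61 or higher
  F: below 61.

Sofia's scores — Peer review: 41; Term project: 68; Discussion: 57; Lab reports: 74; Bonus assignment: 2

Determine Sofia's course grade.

Weighted total:
  Peer review 41 × 0.3 = 12.3
  Term project 68 × 0.09 = 6.12
  Discussion 57 × 0.14 = 7.98
  Lab reports 74 × 0.47 = 34.78
Sum = 61.18
Bonus assignment: 61.18 + 2 = 63.18
63.18 is ≥ 61 and < 68 → D

D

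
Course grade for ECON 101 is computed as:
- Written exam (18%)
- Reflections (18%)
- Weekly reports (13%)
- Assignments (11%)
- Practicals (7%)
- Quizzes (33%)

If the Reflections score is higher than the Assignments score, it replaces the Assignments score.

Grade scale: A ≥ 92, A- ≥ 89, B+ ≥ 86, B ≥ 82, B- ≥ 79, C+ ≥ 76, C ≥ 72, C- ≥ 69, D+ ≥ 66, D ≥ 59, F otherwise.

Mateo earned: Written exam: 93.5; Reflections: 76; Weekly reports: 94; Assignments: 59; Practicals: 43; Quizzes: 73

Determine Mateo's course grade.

Reflections (76) > Assignments (59), so Assignments counts as 76.
Weighted total:
  Written exam 93.5 × 0.18 = 16.83
  Reflections 76 × 0.18 = 13.68
  Weekly reports 94 × 0.13 = 12.22
  Assignments 76 × 0.11 = 8.36
  Practicals 43 × 0.07 = 3.01
  Quizzes 73 × 0.33 = 24.09
Sum = 78.19
78.19 is ≥ 76 and < 79 → C+

C+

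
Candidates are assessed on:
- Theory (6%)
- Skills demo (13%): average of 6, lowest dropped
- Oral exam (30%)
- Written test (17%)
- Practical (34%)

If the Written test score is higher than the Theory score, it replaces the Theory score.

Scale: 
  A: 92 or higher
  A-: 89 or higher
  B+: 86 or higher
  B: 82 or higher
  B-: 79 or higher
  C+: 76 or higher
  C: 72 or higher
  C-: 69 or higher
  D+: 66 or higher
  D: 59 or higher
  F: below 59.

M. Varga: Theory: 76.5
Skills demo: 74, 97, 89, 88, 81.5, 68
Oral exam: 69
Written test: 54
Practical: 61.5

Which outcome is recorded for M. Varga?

Skills demo: drop 68 → average of remaining 5 = 429.5/5 = 85.9
Written test (54) ≤ Theory (76.5), so Theory stays at 76.5.
Weighted total:
  Theory 76.5 × 0.06 = 4.59
  Skills demo 85.9 × 0.13 = 11.167
  Oral exam 69 × 0.3 = 20.7
  Written test 54 × 0.17 = 9.18
  Practical 61.5 × 0.34 = 20.91
Sum = 66.547
66.547 is ≥ 66 and < 69 → D+

D+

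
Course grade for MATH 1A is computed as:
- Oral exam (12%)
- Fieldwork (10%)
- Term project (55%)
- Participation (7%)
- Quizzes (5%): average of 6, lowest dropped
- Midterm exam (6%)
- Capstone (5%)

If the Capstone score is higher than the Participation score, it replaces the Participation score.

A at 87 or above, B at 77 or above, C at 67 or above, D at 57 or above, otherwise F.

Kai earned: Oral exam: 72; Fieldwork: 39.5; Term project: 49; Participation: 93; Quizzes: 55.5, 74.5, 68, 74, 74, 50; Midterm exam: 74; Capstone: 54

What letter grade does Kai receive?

Quizzes: drop 50 → average of remaining 5 = 346/5 = 69.2
Capstone (54) ≤ Participation (93), so Participation stays at 93.
Weighted total:
  Oral exam 72 × 0.12 = 8.64
  Fieldwork 39.5 × 0.1 = 3.95
  Term project 49 × 0.55 = 26.95
  Participation 93 × 0.07 = 6.51
  Quizzes 69.2 × 0.05 = 3.46
  Midterm exam 74 × 0.06 = 4.44
  Capstone 54 × 0.05 = 2.7
Sum = 56.65
56.65 < 57 → F

F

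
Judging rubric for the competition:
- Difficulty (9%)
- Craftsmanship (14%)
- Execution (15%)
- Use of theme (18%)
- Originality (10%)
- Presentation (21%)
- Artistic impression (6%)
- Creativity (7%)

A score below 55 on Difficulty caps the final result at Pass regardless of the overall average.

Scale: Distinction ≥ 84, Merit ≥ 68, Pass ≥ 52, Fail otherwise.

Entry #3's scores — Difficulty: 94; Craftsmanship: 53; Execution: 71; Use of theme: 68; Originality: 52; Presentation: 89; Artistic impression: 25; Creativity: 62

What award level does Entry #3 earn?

Difficulty score 94 ≥ 55: minimum met.
Weighted total:
  Difficulty 94 × 0.09 = 8.46
  Craftsmanship 53 × 0.14 = 7.42
  Execution 71 × 0.15 = 10.65
  Use of theme 68 × 0.18 = 12.24
  Originality 52 × 0.1 = 5.2
  Presentation 89 × 0.21 = 18.69
  Artistic impression 25 × 0.06 = 1.5
  Creativity 62 × 0.07 = 4.34
Sum = 68.5
68.5 is ≥ 68 and < 84 → Merit

Merit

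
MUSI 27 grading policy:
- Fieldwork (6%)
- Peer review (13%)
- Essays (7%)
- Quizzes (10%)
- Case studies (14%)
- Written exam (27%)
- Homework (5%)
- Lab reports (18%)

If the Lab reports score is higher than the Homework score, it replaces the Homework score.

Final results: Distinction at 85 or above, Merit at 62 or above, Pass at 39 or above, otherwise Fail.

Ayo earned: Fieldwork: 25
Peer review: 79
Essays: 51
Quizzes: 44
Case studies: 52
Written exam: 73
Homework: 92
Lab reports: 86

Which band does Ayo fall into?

Merit

Lab reports (86) ≤ Homework (92), so Homework stays at 92.
Weighted total:
  Fieldwork 25 × 0.06 = 1.5
  Peer review 79 × 0.13 = 10.27
  Essays 51 × 0.07 = 3.57
  Quizzes 44 × 0.1 = 4.4
  Case studies 52 × 0.14 = 7.28
  Written exam 73 × 0.27 = 19.71
  Homework 92 × 0.05 = 4.6
  Lab reports 86 × 0.18 = 15.48
Sum = 66.81
66.81 is ≥ 62 and < 85 → Merit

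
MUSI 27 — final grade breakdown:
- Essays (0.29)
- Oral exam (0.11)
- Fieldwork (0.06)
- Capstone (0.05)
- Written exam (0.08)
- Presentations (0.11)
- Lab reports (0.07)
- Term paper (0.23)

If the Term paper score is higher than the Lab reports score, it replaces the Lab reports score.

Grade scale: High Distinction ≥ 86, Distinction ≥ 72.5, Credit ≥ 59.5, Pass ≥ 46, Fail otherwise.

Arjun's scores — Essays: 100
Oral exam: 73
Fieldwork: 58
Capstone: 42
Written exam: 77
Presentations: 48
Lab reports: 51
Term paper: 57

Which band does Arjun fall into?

Term paper (57) > Lab reports (51), so Lab reports counts as 57.
Weighted total:
  Essays 100 × 0.29 = 29
  Oral exam 73 × 0.11 = 8.03
  Fieldwork 58 × 0.06 = 3.48
  Capstone 42 × 0.05 = 2.1
  Written exam 77 × 0.08 = 6.16
  Presentations 48 × 0.11 = 5.28
  Lab reports 57 × 0.07 = 3.99
  Term paper 57 × 0.23 = 13.11
Sum = 71.15
71.15 is ≥ 59.5 and < 72.5 → Credit

Credit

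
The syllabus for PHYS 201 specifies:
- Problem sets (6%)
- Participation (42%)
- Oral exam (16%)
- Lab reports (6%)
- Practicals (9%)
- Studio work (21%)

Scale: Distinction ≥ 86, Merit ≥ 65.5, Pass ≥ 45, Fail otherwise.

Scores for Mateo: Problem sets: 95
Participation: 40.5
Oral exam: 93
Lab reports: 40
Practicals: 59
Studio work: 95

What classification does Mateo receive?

Weighted total:
  Problem sets 95 × 0.06 = 5.7
  Participation 40.5 × 0.42 = 17.01
  Oral exam 93 × 0.16 = 14.88
  Lab reports 40 × 0.06 = 2.4
  Practicals 59 × 0.09 = 5.31
  Studio work 95 × 0.21 = 19.95
Sum = 65.25
65.25 is ≥ 45 and < 65.5 → Pass

Pass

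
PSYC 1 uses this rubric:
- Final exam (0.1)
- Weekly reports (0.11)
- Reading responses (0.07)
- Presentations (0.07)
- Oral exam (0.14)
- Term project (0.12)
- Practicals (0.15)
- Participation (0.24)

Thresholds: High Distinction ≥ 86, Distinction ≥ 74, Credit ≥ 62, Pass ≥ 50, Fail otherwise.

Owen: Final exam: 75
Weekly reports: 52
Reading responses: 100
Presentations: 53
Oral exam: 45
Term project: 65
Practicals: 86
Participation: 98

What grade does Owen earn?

Weighted total:
  Final exam 75 × 0.1 = 7.5
  Weekly reports 52 × 0.11 = 5.72
  Reading responses 100 × 0.07 = 7
  Presentations 53 × 0.07 = 3.71
  Oral exam 45 × 0.14 = 6.3
  Term project 65 × 0.12 = 7.8
  Practicals 86 × 0.15 = 12.9
  Participation 98 × 0.24 = 23.52
Sum = 74.45
74.45 is ≥ 74 and < 86 → Distinction

Distinction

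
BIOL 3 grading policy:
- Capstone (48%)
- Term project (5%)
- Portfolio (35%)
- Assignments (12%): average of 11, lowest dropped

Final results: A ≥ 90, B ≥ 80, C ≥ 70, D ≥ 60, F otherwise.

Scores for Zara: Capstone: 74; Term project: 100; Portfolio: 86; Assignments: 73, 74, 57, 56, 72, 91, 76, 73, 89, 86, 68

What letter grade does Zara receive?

Assignments: drop 56 → average of remaining 10 = 759/10 = 75.9
Weighted total:
  Capstone 74 × 0.48 = 35.52
  Term project 100 × 0.05 = 5
  Portfolio 86 × 0.35 = 30.1
  Assignments 75.9 × 0.12 = 9.108
Sum = 79.728
79.728 is ≥ 70 and < 80 → C

C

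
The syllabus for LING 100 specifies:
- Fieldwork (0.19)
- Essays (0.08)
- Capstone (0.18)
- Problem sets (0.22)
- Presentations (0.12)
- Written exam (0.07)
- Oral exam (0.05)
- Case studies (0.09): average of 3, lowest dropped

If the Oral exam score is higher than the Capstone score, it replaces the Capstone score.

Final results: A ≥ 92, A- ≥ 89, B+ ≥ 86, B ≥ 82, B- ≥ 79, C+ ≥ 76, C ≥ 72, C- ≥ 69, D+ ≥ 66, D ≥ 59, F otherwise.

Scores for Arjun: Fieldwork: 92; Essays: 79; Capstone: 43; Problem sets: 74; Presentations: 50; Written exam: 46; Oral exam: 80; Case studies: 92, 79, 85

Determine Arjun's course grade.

C

Case studies: drop 79 → average of remaining 2 = 177/2 = 88.5
Oral exam (80) > Capstone (43), so Capstone counts as 80.
Weighted total:
  Fieldwork 92 × 0.19 = 17.48
  Essays 79 × 0.08 = 6.32
  Capstone 80 × 0.18 = 14.4
  Problem sets 74 × 0.22 = 16.28
  Presentations 50 × 0.12 = 6
  Written exam 46 × 0.07 = 3.22
  Oral exam 80 × 0.05 = 4
  Case studies 88.5 × 0.09 = 7.965
Sum = 75.665
75.665 is ≥ 72 and < 76 → C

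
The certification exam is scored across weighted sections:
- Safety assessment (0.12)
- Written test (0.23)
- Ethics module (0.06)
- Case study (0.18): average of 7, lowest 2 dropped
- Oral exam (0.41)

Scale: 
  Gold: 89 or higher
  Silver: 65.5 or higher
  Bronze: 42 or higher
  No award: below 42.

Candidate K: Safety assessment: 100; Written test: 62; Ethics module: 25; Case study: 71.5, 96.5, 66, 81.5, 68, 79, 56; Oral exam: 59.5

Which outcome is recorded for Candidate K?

Silver

Case study: drop 56, 66 → average of remaining 5 = 396.5/5 = 79.3
Weighted total:
  Safety assessment 100 × 0.12 = 12
  Written test 62 × 0.23 = 14.26
  Ethics module 25 × 0.06 = 1.5
  Case study 79.3 × 0.18 = 14.274
  Oral exam 59.5 × 0.41 = 24.395
Sum = 66.429
66.429 is ≥ 65.5 and < 89 → Silver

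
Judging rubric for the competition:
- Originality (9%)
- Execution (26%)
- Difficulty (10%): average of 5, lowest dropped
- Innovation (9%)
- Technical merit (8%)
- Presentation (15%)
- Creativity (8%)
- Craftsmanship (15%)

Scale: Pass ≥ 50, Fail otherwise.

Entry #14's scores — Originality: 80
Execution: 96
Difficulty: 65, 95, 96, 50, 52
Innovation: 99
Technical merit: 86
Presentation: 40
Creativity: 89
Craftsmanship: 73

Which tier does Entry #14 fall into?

Difficulty: drop 50 → average of remaining 4 = 308/4 = 77
Weighted total:
  Originality 80 × 0.09 = 7.2
  Execution 96 × 0.26 = 24.96
  Difficulty 77 × 0.1 = 7.7
  Innovation 99 × 0.09 = 8.91
  Technical merit 86 × 0.08 = 6.88
  Presentation 40 × 0.15 = 6
  Creativity 89 × 0.08 = 7.12
  Craftsmanship 73 × 0.15 = 10.95
Sum = 79.72
79.72 ≥ 50 → Pass

Pass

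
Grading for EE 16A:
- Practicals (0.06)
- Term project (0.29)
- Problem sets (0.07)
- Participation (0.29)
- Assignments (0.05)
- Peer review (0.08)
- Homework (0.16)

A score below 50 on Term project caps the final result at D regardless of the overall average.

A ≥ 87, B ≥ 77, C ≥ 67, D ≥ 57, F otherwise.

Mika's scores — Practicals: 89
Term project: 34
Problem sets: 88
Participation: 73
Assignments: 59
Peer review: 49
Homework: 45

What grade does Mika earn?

Term project score 34 < 50: minimum not met.
Weighted total:
  Practicals 89 × 0.06 = 5.34
  Term project 34 × 0.29 = 9.86
  Problem sets 88 × 0.07 = 6.16
  Participation 73 × 0.29 = 21.17
  Assignments 59 × 0.05 = 2.95
  Peer review 49 × 0.08 = 3.92
  Homework 45 × 0.16 = 7.2
Sum = 56.6
56.6 would be F; cap at D applies → F.

F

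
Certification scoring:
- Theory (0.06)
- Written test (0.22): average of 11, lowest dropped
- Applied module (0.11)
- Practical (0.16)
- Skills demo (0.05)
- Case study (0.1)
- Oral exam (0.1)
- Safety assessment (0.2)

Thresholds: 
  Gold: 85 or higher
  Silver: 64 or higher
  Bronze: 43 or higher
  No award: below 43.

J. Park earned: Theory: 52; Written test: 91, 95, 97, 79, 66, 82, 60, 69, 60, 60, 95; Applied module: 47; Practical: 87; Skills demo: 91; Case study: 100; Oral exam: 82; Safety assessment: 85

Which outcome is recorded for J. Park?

Silver

Written test: drop 60 → average of remaining 10 = 794/10 = 79.4
Weighted total:
  Theory 52 × 0.06 = 3.12
  Written test 79.4 × 0.22 = 17.468
  Applied module 47 × 0.11 = 5.17
  Practical 87 × 0.16 = 13.92
  Skills demo 91 × 0.05 = 4.55
  Case study 100 × 0.1 = 10
  Oral exam 82 × 0.1 = 8.2
  Safety assessment 85 × 0.2 = 17
Sum = 79.428
79.428 is ≥ 64 and < 85 → Silver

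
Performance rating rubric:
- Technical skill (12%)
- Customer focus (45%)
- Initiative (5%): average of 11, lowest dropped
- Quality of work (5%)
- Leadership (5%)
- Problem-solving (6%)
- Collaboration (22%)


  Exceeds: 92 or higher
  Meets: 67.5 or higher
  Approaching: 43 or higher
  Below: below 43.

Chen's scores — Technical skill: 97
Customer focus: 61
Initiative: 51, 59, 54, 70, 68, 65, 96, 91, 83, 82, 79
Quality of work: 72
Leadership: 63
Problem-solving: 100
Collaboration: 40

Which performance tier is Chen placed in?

Approaching

Initiative: drop 51 → average of remaining 10 = 747/10 = 74.7
Weighted total:
  Technical skill 97 × 0.12 = 11.64
  Customer focus 61 × 0.45 = 27.45
  Initiative 74.7 × 0.05 = 3.735
  Quality of work 72 × 0.05 = 3.6
  Leadership 63 × 0.05 = 3.15
  Problem-solving 100 × 0.06 = 6
  Collaboration 40 × 0.22 = 8.8
Sum = 64.375
64.375 is ≥ 43 and < 67.5 → Approaching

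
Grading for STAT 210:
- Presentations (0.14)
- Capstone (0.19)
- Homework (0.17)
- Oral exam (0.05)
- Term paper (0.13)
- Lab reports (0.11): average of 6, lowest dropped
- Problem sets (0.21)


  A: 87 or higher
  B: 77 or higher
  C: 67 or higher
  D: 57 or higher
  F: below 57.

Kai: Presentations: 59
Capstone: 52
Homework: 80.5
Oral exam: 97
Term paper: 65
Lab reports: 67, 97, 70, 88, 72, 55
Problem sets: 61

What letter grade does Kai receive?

Lab reports: drop 55 → average of remaining 5 = 394/5 = 78.8
Weighted total:
  Presentations 59 × 0.14 = 8.26
  Capstone 52 × 0.19 = 9.88
  Homework 80.5 × 0.17 = 13.685
  Oral exam 97 × 0.05 = 4.85
  Term paper 65 × 0.13 = 8.45
  Lab reports 78.8 × 0.11 = 8.668
  Problem sets 61 × 0.21 = 12.81
Sum = 66.603
66.603 is ≥ 57 and < 67 → D

D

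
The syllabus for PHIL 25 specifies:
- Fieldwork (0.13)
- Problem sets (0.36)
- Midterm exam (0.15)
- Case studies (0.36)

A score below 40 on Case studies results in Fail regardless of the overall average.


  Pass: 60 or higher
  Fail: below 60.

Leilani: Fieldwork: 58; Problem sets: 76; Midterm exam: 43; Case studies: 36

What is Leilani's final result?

Case studies score 36 < 40: minimum not met.
Weighted total:
  Fieldwork 58 × 0.13 = 7.54
  Problem sets 76 × 0.36 = 27.36
  Midterm exam 43 × 0.15 = 6.45
  Case studies 36 × 0.36 = 12.96
Sum = 54.31
Because the Case studies minimum was not met, the result is Fail.

Fail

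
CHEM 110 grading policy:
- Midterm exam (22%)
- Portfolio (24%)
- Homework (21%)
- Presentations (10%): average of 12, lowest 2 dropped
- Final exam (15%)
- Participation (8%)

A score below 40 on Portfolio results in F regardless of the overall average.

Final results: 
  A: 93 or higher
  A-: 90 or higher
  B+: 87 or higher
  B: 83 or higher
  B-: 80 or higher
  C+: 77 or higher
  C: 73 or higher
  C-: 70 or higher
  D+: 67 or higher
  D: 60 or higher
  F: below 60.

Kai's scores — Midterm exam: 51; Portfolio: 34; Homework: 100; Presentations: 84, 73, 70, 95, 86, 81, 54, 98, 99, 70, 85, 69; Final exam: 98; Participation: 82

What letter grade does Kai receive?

F

Presentations: drop 54, 69 → average of remaining 10 = 841/10 = 84.1
Portfolio score 34 < 40: minimum not met.
Weighted total:
  Midterm exam 51 × 0.22 = 11.22
  Portfolio 34 × 0.24 = 8.16
  Homework 100 × 0.21 = 21
  Presentations 84.1 × 0.1 = 8.41
  Final exam 98 × 0.15 = 14.7
  Participation 82 × 0.08 = 6.56
Sum = 70.05
Because the Portfolio minimum was not met, the result is F.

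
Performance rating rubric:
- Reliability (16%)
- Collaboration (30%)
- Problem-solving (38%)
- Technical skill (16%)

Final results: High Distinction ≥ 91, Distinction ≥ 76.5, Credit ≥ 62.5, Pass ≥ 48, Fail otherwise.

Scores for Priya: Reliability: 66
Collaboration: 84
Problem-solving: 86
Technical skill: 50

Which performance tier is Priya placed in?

Credit

Weighted total:
  Reliability 66 × 0.16 = 10.56
  Collaboration 84 × 0.3 = 25.2
  Problem-solving 86 × 0.38 = 32.68
  Technical skill 50 × 0.16 = 8
Sum = 76.44
76.44 is ≥ 62.5 and < 76.5 → Credit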